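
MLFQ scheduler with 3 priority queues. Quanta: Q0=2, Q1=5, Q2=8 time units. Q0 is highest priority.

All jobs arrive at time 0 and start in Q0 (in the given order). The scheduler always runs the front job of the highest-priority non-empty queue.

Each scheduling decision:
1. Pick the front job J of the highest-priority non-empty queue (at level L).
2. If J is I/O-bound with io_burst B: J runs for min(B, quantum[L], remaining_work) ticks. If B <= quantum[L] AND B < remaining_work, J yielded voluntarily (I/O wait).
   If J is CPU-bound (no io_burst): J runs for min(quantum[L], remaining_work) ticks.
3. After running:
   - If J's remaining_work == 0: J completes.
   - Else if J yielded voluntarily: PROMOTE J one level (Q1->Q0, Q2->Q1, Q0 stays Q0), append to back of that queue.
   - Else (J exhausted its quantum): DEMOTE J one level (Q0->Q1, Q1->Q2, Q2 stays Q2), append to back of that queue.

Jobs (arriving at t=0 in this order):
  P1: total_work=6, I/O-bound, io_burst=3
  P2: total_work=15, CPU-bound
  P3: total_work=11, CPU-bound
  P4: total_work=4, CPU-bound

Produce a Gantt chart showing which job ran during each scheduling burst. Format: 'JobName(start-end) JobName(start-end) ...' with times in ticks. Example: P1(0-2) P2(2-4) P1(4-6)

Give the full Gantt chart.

Answer: P1(0-2) P2(2-4) P3(4-6) P4(6-8) P1(8-11) P1(11-12) P2(12-17) P3(17-22) P4(22-24) P2(24-32) P3(32-36)

Derivation:
t=0-2: P1@Q0 runs 2, rem=4, quantum used, demote→Q1. Q0=[P2,P3,P4] Q1=[P1] Q2=[]
t=2-4: P2@Q0 runs 2, rem=13, quantum used, demote→Q1. Q0=[P3,P4] Q1=[P1,P2] Q2=[]
t=4-6: P3@Q0 runs 2, rem=9, quantum used, demote→Q1. Q0=[P4] Q1=[P1,P2,P3] Q2=[]
t=6-8: P4@Q0 runs 2, rem=2, quantum used, demote→Q1. Q0=[] Q1=[P1,P2,P3,P4] Q2=[]
t=8-11: P1@Q1 runs 3, rem=1, I/O yield, promote→Q0. Q0=[P1] Q1=[P2,P3,P4] Q2=[]
t=11-12: P1@Q0 runs 1, rem=0, completes. Q0=[] Q1=[P2,P3,P4] Q2=[]
t=12-17: P2@Q1 runs 5, rem=8, quantum used, demote→Q2. Q0=[] Q1=[P3,P4] Q2=[P2]
t=17-22: P3@Q1 runs 5, rem=4, quantum used, demote→Q2. Q0=[] Q1=[P4] Q2=[P2,P3]
t=22-24: P4@Q1 runs 2, rem=0, completes. Q0=[] Q1=[] Q2=[P2,P3]
t=24-32: P2@Q2 runs 8, rem=0, completes. Q0=[] Q1=[] Q2=[P3]
t=32-36: P3@Q2 runs 4, rem=0, completes. Q0=[] Q1=[] Q2=[]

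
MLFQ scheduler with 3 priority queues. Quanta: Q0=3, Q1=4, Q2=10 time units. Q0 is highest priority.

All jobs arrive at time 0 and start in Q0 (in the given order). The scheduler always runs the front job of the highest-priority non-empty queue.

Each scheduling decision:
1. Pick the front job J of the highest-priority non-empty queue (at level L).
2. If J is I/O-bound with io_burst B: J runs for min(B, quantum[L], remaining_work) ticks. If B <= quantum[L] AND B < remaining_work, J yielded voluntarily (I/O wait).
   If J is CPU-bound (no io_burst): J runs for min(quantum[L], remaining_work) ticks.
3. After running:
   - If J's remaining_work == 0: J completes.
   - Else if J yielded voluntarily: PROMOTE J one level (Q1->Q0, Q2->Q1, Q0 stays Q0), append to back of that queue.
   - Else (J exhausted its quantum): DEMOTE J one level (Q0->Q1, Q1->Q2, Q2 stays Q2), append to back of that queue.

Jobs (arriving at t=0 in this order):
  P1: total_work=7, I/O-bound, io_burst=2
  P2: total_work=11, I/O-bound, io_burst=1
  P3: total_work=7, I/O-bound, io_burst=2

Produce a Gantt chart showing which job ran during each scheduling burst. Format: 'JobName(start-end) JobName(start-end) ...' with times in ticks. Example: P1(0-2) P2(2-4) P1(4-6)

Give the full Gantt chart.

Answer: P1(0-2) P2(2-3) P3(3-5) P1(5-7) P2(7-8) P3(8-10) P1(10-12) P2(12-13) P3(13-15) P1(15-16) P2(16-17) P3(17-18) P2(18-19) P2(19-20) P2(20-21) P2(21-22) P2(22-23) P2(23-24) P2(24-25)

Derivation:
t=0-2: P1@Q0 runs 2, rem=5, I/O yield, promote→Q0. Q0=[P2,P3,P1] Q1=[] Q2=[]
t=2-3: P2@Q0 runs 1, rem=10, I/O yield, promote→Q0. Q0=[P3,P1,P2] Q1=[] Q2=[]
t=3-5: P3@Q0 runs 2, rem=5, I/O yield, promote→Q0. Q0=[P1,P2,P3] Q1=[] Q2=[]
t=5-7: P1@Q0 runs 2, rem=3, I/O yield, promote→Q0. Q0=[P2,P3,P1] Q1=[] Q2=[]
t=7-8: P2@Q0 runs 1, rem=9, I/O yield, promote→Q0. Q0=[P3,P1,P2] Q1=[] Q2=[]
t=8-10: P3@Q0 runs 2, rem=3, I/O yield, promote→Q0. Q0=[P1,P2,P3] Q1=[] Q2=[]
t=10-12: P1@Q0 runs 2, rem=1, I/O yield, promote→Q0. Q0=[P2,P3,P1] Q1=[] Q2=[]
t=12-13: P2@Q0 runs 1, rem=8, I/O yield, promote→Q0. Q0=[P3,P1,P2] Q1=[] Q2=[]
t=13-15: P3@Q0 runs 2, rem=1, I/O yield, promote→Q0. Q0=[P1,P2,P3] Q1=[] Q2=[]
t=15-16: P1@Q0 runs 1, rem=0, completes. Q0=[P2,P3] Q1=[] Q2=[]
t=16-17: P2@Q0 runs 1, rem=7, I/O yield, promote→Q0. Q0=[P3,P2] Q1=[] Q2=[]
t=17-18: P3@Q0 runs 1, rem=0, completes. Q0=[P2] Q1=[] Q2=[]
t=18-19: P2@Q0 runs 1, rem=6, I/O yield, promote→Q0. Q0=[P2] Q1=[] Q2=[]
t=19-20: P2@Q0 runs 1, rem=5, I/O yield, promote→Q0. Q0=[P2] Q1=[] Q2=[]
t=20-21: P2@Q0 runs 1, rem=4, I/O yield, promote→Q0. Q0=[P2] Q1=[] Q2=[]
t=21-22: P2@Q0 runs 1, rem=3, I/O yield, promote→Q0. Q0=[P2] Q1=[] Q2=[]
t=22-23: P2@Q0 runs 1, rem=2, I/O yield, promote→Q0. Q0=[P2] Q1=[] Q2=[]
t=23-24: P2@Q0 runs 1, rem=1, I/O yield, promote→Q0. Q0=[P2] Q1=[] Q2=[]
t=24-25: P2@Q0 runs 1, rem=0, completes. Q0=[] Q1=[] Q2=[]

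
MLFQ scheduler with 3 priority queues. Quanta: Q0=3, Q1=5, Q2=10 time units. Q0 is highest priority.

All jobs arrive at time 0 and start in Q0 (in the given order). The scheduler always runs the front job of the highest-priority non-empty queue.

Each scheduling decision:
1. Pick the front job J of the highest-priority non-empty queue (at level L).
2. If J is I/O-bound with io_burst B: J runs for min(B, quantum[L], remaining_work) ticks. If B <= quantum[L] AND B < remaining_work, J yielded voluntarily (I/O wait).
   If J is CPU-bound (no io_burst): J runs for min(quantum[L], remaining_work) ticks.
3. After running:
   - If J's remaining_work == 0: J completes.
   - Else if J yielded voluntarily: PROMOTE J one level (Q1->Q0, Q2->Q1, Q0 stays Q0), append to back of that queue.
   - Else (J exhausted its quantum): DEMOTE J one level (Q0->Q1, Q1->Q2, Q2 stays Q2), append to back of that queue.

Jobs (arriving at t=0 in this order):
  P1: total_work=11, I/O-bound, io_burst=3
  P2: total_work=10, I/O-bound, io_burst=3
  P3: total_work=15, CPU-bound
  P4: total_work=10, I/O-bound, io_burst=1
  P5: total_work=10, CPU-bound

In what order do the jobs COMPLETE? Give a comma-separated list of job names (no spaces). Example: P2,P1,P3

t=0-3: P1@Q0 runs 3, rem=8, I/O yield, promote→Q0. Q0=[P2,P3,P4,P5,P1] Q1=[] Q2=[]
t=3-6: P2@Q0 runs 3, rem=7, I/O yield, promote→Q0. Q0=[P3,P4,P5,P1,P2] Q1=[] Q2=[]
t=6-9: P3@Q0 runs 3, rem=12, quantum used, demote→Q1. Q0=[P4,P5,P1,P2] Q1=[P3] Q2=[]
t=9-10: P4@Q0 runs 1, rem=9, I/O yield, promote→Q0. Q0=[P5,P1,P2,P4] Q1=[P3] Q2=[]
t=10-13: P5@Q0 runs 3, rem=7, quantum used, demote→Q1. Q0=[P1,P2,P4] Q1=[P3,P5] Q2=[]
t=13-16: P1@Q0 runs 3, rem=5, I/O yield, promote→Q0. Q0=[P2,P4,P1] Q1=[P3,P5] Q2=[]
t=16-19: P2@Q0 runs 3, rem=4, I/O yield, promote→Q0. Q0=[P4,P1,P2] Q1=[P3,P5] Q2=[]
t=19-20: P4@Q0 runs 1, rem=8, I/O yield, promote→Q0. Q0=[P1,P2,P4] Q1=[P3,P5] Q2=[]
t=20-23: P1@Q0 runs 3, rem=2, I/O yield, promote→Q0. Q0=[P2,P4,P1] Q1=[P3,P5] Q2=[]
t=23-26: P2@Q0 runs 3, rem=1, I/O yield, promote→Q0. Q0=[P4,P1,P2] Q1=[P3,P5] Q2=[]
t=26-27: P4@Q0 runs 1, rem=7, I/O yield, promote→Q0. Q0=[P1,P2,P4] Q1=[P3,P5] Q2=[]
t=27-29: P1@Q0 runs 2, rem=0, completes. Q0=[P2,P4] Q1=[P3,P5] Q2=[]
t=29-30: P2@Q0 runs 1, rem=0, completes. Q0=[P4] Q1=[P3,P5] Q2=[]
t=30-31: P4@Q0 runs 1, rem=6, I/O yield, promote→Q0. Q0=[P4] Q1=[P3,P5] Q2=[]
t=31-32: P4@Q0 runs 1, rem=5, I/O yield, promote→Q0. Q0=[P4] Q1=[P3,P5] Q2=[]
t=32-33: P4@Q0 runs 1, rem=4, I/O yield, promote→Q0. Q0=[P4] Q1=[P3,P5] Q2=[]
t=33-34: P4@Q0 runs 1, rem=3, I/O yield, promote→Q0. Q0=[P4] Q1=[P3,P5] Q2=[]
t=34-35: P4@Q0 runs 1, rem=2, I/O yield, promote→Q0. Q0=[P4] Q1=[P3,P5] Q2=[]
t=35-36: P4@Q0 runs 1, rem=1, I/O yield, promote→Q0. Q0=[P4] Q1=[P3,P5] Q2=[]
t=36-37: P4@Q0 runs 1, rem=0, completes. Q0=[] Q1=[P3,P5] Q2=[]
t=37-42: P3@Q1 runs 5, rem=7, quantum used, demote→Q2. Q0=[] Q1=[P5] Q2=[P3]
t=42-47: P5@Q1 runs 5, rem=2, quantum used, demote→Q2. Q0=[] Q1=[] Q2=[P3,P5]
t=47-54: P3@Q2 runs 7, rem=0, completes. Q0=[] Q1=[] Q2=[P5]
t=54-56: P5@Q2 runs 2, rem=0, completes. Q0=[] Q1=[] Q2=[]

Answer: P1,P2,P4,P3,P5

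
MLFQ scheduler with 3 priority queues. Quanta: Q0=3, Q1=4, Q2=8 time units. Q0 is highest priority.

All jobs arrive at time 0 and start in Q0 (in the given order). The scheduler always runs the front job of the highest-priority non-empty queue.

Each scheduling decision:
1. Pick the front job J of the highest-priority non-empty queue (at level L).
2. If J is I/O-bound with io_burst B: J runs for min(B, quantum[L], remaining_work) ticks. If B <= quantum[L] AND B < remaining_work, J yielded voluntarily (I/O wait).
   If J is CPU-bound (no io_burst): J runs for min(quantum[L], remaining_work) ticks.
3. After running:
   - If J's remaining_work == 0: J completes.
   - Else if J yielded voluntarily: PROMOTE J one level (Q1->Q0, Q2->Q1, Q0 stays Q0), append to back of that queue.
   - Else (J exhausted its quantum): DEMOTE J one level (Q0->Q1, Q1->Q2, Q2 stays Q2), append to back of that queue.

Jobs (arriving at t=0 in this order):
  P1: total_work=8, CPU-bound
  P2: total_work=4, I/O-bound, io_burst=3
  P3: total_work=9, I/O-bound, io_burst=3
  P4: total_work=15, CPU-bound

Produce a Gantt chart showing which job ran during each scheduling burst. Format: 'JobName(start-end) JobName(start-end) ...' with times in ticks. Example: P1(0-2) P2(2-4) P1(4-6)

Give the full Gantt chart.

t=0-3: P1@Q0 runs 3, rem=5, quantum used, demote→Q1. Q0=[P2,P3,P4] Q1=[P1] Q2=[]
t=3-6: P2@Q0 runs 3, rem=1, I/O yield, promote→Q0. Q0=[P3,P4,P2] Q1=[P1] Q2=[]
t=6-9: P3@Q0 runs 3, rem=6, I/O yield, promote→Q0. Q0=[P4,P2,P3] Q1=[P1] Q2=[]
t=9-12: P4@Q0 runs 3, rem=12, quantum used, demote→Q1. Q0=[P2,P3] Q1=[P1,P4] Q2=[]
t=12-13: P2@Q0 runs 1, rem=0, completes. Q0=[P3] Q1=[P1,P4] Q2=[]
t=13-16: P3@Q0 runs 3, rem=3, I/O yield, promote→Q0. Q0=[P3] Q1=[P1,P4] Q2=[]
t=16-19: P3@Q0 runs 3, rem=0, completes. Q0=[] Q1=[P1,P4] Q2=[]
t=19-23: P1@Q1 runs 4, rem=1, quantum used, demote→Q2. Q0=[] Q1=[P4] Q2=[P1]
t=23-27: P4@Q1 runs 4, rem=8, quantum used, demote→Q2. Q0=[] Q1=[] Q2=[P1,P4]
t=27-28: P1@Q2 runs 1, rem=0, completes. Q0=[] Q1=[] Q2=[P4]
t=28-36: P4@Q2 runs 8, rem=0, completes. Q0=[] Q1=[] Q2=[]

Answer: P1(0-3) P2(3-6) P3(6-9) P4(9-12) P2(12-13) P3(13-16) P3(16-19) P1(19-23) P4(23-27) P1(27-28) P4(28-36)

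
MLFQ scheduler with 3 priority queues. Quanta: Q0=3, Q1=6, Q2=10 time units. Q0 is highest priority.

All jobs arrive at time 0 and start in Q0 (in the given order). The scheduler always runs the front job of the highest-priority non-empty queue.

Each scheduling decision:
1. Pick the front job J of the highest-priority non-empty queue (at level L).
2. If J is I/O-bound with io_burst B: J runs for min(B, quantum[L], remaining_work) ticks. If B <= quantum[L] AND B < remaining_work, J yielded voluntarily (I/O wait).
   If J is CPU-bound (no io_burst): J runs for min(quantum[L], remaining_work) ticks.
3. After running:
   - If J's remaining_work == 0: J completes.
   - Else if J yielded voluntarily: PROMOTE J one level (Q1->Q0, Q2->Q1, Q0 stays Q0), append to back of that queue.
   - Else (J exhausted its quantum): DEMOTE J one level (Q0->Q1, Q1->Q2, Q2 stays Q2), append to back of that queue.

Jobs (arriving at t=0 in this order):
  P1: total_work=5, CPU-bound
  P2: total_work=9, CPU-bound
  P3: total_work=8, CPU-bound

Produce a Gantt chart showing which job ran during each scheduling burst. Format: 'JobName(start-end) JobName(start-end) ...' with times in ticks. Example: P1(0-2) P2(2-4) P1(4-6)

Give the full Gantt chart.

t=0-3: P1@Q0 runs 3, rem=2, quantum used, demote→Q1. Q0=[P2,P3] Q1=[P1] Q2=[]
t=3-6: P2@Q0 runs 3, rem=6, quantum used, demote→Q1. Q0=[P3] Q1=[P1,P2] Q2=[]
t=6-9: P3@Q0 runs 3, rem=5, quantum used, demote→Q1. Q0=[] Q1=[P1,P2,P3] Q2=[]
t=9-11: P1@Q1 runs 2, rem=0, completes. Q0=[] Q1=[P2,P3] Q2=[]
t=11-17: P2@Q1 runs 6, rem=0, completes. Q0=[] Q1=[P3] Q2=[]
t=17-22: P3@Q1 runs 5, rem=0, completes. Q0=[] Q1=[] Q2=[]

Answer: P1(0-3) P2(3-6) P3(6-9) P1(9-11) P2(11-17) P3(17-22)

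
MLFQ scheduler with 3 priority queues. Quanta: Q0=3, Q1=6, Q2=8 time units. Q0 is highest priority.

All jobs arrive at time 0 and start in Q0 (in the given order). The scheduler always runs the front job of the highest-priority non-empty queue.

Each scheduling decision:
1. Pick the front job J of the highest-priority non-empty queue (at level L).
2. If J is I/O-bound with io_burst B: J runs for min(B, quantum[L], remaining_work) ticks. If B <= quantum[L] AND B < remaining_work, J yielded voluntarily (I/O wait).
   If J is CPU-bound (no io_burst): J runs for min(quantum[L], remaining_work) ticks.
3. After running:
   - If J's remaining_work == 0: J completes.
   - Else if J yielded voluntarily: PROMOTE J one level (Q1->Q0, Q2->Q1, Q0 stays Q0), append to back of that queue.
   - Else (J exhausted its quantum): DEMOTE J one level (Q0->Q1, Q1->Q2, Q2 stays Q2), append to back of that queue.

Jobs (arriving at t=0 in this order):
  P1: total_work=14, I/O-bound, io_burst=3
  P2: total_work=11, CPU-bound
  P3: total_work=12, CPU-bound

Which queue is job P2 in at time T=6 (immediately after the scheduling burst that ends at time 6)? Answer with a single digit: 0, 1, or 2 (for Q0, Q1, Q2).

Answer: 1

Derivation:
t=0-3: P1@Q0 runs 3, rem=11, I/O yield, promote→Q0. Q0=[P2,P3,P1] Q1=[] Q2=[]
t=3-6: P2@Q0 runs 3, rem=8, quantum used, demote→Q1. Q0=[P3,P1] Q1=[P2] Q2=[]
t=6-9: P3@Q0 runs 3, rem=9, quantum used, demote→Q1. Q0=[P1] Q1=[P2,P3] Q2=[]
t=9-12: P1@Q0 runs 3, rem=8, I/O yield, promote→Q0. Q0=[P1] Q1=[P2,P3] Q2=[]
t=12-15: P1@Q0 runs 3, rem=5, I/O yield, promote→Q0. Q0=[P1] Q1=[P2,P3] Q2=[]
t=15-18: P1@Q0 runs 3, rem=2, I/O yield, promote→Q0. Q0=[P1] Q1=[P2,P3] Q2=[]
t=18-20: P1@Q0 runs 2, rem=0, completes. Q0=[] Q1=[P2,P3] Q2=[]
t=20-26: P2@Q1 runs 6, rem=2, quantum used, demote→Q2. Q0=[] Q1=[P3] Q2=[P2]
t=26-32: P3@Q1 runs 6, rem=3, quantum used, demote→Q2. Q0=[] Q1=[] Q2=[P2,P3]
t=32-34: P2@Q2 runs 2, rem=0, completes. Q0=[] Q1=[] Q2=[P3]
t=34-37: P3@Q2 runs 3, rem=0, completes. Q0=[] Q1=[] Q2=[]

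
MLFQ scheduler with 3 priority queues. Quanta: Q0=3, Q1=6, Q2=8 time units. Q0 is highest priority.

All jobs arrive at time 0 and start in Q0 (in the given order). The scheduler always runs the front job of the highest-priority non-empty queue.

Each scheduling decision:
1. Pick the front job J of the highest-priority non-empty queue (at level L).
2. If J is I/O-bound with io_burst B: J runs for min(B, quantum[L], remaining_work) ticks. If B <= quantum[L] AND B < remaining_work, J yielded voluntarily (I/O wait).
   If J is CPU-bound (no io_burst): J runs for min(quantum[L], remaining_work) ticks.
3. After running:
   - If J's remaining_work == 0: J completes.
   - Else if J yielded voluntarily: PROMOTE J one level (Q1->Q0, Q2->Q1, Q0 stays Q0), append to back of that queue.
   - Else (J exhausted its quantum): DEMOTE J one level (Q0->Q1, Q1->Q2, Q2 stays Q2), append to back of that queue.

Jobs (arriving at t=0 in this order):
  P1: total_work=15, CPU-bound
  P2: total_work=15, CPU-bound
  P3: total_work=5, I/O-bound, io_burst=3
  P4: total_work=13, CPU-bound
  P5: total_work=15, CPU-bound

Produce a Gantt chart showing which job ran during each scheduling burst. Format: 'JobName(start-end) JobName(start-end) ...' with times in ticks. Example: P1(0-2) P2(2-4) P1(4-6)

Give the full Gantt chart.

Answer: P1(0-3) P2(3-6) P3(6-9) P4(9-12) P5(12-15) P3(15-17) P1(17-23) P2(23-29) P4(29-35) P5(35-41) P1(41-47) P2(47-53) P4(53-57) P5(57-63)

Derivation:
t=0-3: P1@Q0 runs 3, rem=12, quantum used, demote→Q1. Q0=[P2,P3,P4,P5] Q1=[P1] Q2=[]
t=3-6: P2@Q0 runs 3, rem=12, quantum used, demote→Q1. Q0=[P3,P4,P5] Q1=[P1,P2] Q2=[]
t=6-9: P3@Q0 runs 3, rem=2, I/O yield, promote→Q0. Q0=[P4,P5,P3] Q1=[P1,P2] Q2=[]
t=9-12: P4@Q0 runs 3, rem=10, quantum used, demote→Q1. Q0=[P5,P3] Q1=[P1,P2,P4] Q2=[]
t=12-15: P5@Q0 runs 3, rem=12, quantum used, demote→Q1. Q0=[P3] Q1=[P1,P2,P4,P5] Q2=[]
t=15-17: P3@Q0 runs 2, rem=0, completes. Q0=[] Q1=[P1,P2,P4,P5] Q2=[]
t=17-23: P1@Q1 runs 6, rem=6, quantum used, demote→Q2. Q0=[] Q1=[P2,P4,P5] Q2=[P1]
t=23-29: P2@Q1 runs 6, rem=6, quantum used, demote→Q2. Q0=[] Q1=[P4,P5] Q2=[P1,P2]
t=29-35: P4@Q1 runs 6, rem=4, quantum used, demote→Q2. Q0=[] Q1=[P5] Q2=[P1,P2,P4]
t=35-41: P5@Q1 runs 6, rem=6, quantum used, demote→Q2. Q0=[] Q1=[] Q2=[P1,P2,P4,P5]
t=41-47: P1@Q2 runs 6, rem=0, completes. Q0=[] Q1=[] Q2=[P2,P4,P5]
t=47-53: P2@Q2 runs 6, rem=0, completes. Q0=[] Q1=[] Q2=[P4,P5]
t=53-57: P4@Q2 runs 4, rem=0, completes. Q0=[] Q1=[] Q2=[P5]
t=57-63: P5@Q2 runs 6, rem=0, completes. Q0=[] Q1=[] Q2=[]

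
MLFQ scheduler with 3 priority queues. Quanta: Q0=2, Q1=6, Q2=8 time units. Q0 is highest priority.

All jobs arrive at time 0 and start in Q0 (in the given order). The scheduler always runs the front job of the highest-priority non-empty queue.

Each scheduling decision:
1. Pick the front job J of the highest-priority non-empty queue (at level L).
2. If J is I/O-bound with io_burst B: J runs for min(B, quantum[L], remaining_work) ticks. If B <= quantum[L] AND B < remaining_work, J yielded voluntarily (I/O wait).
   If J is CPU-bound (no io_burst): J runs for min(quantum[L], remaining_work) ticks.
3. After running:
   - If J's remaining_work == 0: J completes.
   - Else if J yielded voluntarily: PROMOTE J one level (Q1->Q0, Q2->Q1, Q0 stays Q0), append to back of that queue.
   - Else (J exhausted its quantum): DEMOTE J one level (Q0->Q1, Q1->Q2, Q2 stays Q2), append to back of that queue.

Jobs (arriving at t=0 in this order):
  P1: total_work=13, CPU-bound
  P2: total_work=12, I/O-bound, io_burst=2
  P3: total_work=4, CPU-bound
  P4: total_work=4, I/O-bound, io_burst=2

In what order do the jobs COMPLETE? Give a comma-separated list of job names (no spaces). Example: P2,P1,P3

t=0-2: P1@Q0 runs 2, rem=11, quantum used, demote→Q1. Q0=[P2,P3,P4] Q1=[P1] Q2=[]
t=2-4: P2@Q0 runs 2, rem=10, I/O yield, promote→Q0. Q0=[P3,P4,P2] Q1=[P1] Q2=[]
t=4-6: P3@Q0 runs 2, rem=2, quantum used, demote→Q1. Q0=[P4,P2] Q1=[P1,P3] Q2=[]
t=6-8: P4@Q0 runs 2, rem=2, I/O yield, promote→Q0. Q0=[P2,P4] Q1=[P1,P3] Q2=[]
t=8-10: P2@Q0 runs 2, rem=8, I/O yield, promote→Q0. Q0=[P4,P2] Q1=[P1,P3] Q2=[]
t=10-12: P4@Q0 runs 2, rem=0, completes. Q0=[P2] Q1=[P1,P3] Q2=[]
t=12-14: P2@Q0 runs 2, rem=6, I/O yield, promote→Q0. Q0=[P2] Q1=[P1,P3] Q2=[]
t=14-16: P2@Q0 runs 2, rem=4, I/O yield, promote→Q0. Q0=[P2] Q1=[P1,P3] Q2=[]
t=16-18: P2@Q0 runs 2, rem=2, I/O yield, promote→Q0. Q0=[P2] Q1=[P1,P3] Q2=[]
t=18-20: P2@Q0 runs 2, rem=0, completes. Q0=[] Q1=[P1,P3] Q2=[]
t=20-26: P1@Q1 runs 6, rem=5, quantum used, demote→Q2. Q0=[] Q1=[P3] Q2=[P1]
t=26-28: P3@Q1 runs 2, rem=0, completes. Q0=[] Q1=[] Q2=[P1]
t=28-33: P1@Q2 runs 5, rem=0, completes. Q0=[] Q1=[] Q2=[]

Answer: P4,P2,P3,P1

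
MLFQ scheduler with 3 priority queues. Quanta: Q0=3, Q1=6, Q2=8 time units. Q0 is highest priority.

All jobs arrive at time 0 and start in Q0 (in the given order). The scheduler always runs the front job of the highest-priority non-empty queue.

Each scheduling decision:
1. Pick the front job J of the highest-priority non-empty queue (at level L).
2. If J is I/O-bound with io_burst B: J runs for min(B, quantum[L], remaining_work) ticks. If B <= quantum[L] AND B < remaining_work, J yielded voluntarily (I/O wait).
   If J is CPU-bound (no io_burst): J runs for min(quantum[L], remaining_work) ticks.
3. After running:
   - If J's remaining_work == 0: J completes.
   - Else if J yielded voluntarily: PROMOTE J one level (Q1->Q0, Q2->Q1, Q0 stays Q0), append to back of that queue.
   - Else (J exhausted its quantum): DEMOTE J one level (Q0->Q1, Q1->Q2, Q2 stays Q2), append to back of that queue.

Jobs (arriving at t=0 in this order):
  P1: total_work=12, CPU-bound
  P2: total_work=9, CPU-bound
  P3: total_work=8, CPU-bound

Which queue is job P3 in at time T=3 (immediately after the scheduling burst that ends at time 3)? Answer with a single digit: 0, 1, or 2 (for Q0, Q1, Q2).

t=0-3: P1@Q0 runs 3, rem=9, quantum used, demote→Q1. Q0=[P2,P3] Q1=[P1] Q2=[]
t=3-6: P2@Q0 runs 3, rem=6, quantum used, demote→Q1. Q0=[P3] Q1=[P1,P2] Q2=[]
t=6-9: P3@Q0 runs 3, rem=5, quantum used, demote→Q1. Q0=[] Q1=[P1,P2,P3] Q2=[]
t=9-15: P1@Q1 runs 6, rem=3, quantum used, demote→Q2. Q0=[] Q1=[P2,P3] Q2=[P1]
t=15-21: P2@Q1 runs 6, rem=0, completes. Q0=[] Q1=[P3] Q2=[P1]
t=21-26: P3@Q1 runs 5, rem=0, completes. Q0=[] Q1=[] Q2=[P1]
t=26-29: P1@Q2 runs 3, rem=0, completes. Q0=[] Q1=[] Q2=[]

Answer: 0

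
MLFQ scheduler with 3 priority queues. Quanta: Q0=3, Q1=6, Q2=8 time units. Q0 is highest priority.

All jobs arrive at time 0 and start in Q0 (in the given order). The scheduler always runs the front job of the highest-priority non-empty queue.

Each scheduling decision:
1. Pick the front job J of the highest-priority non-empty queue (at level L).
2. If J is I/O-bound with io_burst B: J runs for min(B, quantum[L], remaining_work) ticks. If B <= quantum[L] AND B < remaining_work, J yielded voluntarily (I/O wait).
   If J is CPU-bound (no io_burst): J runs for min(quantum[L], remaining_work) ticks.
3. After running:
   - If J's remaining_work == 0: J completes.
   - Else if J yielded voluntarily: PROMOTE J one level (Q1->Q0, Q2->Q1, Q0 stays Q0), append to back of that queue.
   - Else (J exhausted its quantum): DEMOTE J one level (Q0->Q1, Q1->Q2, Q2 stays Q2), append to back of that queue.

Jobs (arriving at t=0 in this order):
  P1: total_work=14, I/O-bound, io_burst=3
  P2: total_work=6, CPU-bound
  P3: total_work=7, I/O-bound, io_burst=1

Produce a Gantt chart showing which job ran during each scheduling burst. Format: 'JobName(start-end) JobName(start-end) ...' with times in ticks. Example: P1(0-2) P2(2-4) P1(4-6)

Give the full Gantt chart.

Answer: P1(0-3) P2(3-6) P3(6-7) P1(7-10) P3(10-11) P1(11-14) P3(14-15) P1(15-18) P3(18-19) P1(19-21) P3(21-22) P3(22-23) P3(23-24) P2(24-27)

Derivation:
t=0-3: P1@Q0 runs 3, rem=11, I/O yield, promote→Q0. Q0=[P2,P3,P1] Q1=[] Q2=[]
t=3-6: P2@Q0 runs 3, rem=3, quantum used, demote→Q1. Q0=[P3,P1] Q1=[P2] Q2=[]
t=6-7: P3@Q0 runs 1, rem=6, I/O yield, promote→Q0. Q0=[P1,P3] Q1=[P2] Q2=[]
t=7-10: P1@Q0 runs 3, rem=8, I/O yield, promote→Q0. Q0=[P3,P1] Q1=[P2] Q2=[]
t=10-11: P3@Q0 runs 1, rem=5, I/O yield, promote→Q0. Q0=[P1,P3] Q1=[P2] Q2=[]
t=11-14: P1@Q0 runs 3, rem=5, I/O yield, promote→Q0. Q0=[P3,P1] Q1=[P2] Q2=[]
t=14-15: P3@Q0 runs 1, rem=4, I/O yield, promote→Q0. Q0=[P1,P3] Q1=[P2] Q2=[]
t=15-18: P1@Q0 runs 3, rem=2, I/O yield, promote→Q0. Q0=[P3,P1] Q1=[P2] Q2=[]
t=18-19: P3@Q0 runs 1, rem=3, I/O yield, promote→Q0. Q0=[P1,P3] Q1=[P2] Q2=[]
t=19-21: P1@Q0 runs 2, rem=0, completes. Q0=[P3] Q1=[P2] Q2=[]
t=21-22: P3@Q0 runs 1, rem=2, I/O yield, promote→Q0. Q0=[P3] Q1=[P2] Q2=[]
t=22-23: P3@Q0 runs 1, rem=1, I/O yield, promote→Q0. Q0=[P3] Q1=[P2] Q2=[]
t=23-24: P3@Q0 runs 1, rem=0, completes. Q0=[] Q1=[P2] Q2=[]
t=24-27: P2@Q1 runs 3, rem=0, completes. Q0=[] Q1=[] Q2=[]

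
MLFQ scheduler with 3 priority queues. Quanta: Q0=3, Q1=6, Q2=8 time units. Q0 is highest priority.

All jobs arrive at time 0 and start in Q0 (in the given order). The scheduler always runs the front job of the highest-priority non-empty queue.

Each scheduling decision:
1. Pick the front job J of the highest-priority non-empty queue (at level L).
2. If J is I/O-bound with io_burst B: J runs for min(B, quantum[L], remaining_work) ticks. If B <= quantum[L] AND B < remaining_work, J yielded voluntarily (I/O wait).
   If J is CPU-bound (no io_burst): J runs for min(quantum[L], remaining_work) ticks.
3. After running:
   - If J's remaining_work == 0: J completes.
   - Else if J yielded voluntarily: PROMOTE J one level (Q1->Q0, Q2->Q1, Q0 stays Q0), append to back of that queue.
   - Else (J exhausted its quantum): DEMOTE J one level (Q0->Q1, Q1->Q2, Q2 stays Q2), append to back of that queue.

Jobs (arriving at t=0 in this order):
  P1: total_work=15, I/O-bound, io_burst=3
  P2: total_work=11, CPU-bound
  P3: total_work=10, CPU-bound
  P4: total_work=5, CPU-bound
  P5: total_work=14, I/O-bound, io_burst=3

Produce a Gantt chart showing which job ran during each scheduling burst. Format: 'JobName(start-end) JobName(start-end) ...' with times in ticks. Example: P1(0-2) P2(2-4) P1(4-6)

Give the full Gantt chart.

Answer: P1(0-3) P2(3-6) P3(6-9) P4(9-12) P5(12-15) P1(15-18) P5(18-21) P1(21-24) P5(24-27) P1(27-30) P5(30-33) P1(33-36) P5(36-38) P2(38-44) P3(44-50) P4(50-52) P2(52-54) P3(54-55)

Derivation:
t=0-3: P1@Q0 runs 3, rem=12, I/O yield, promote→Q0. Q0=[P2,P3,P4,P5,P1] Q1=[] Q2=[]
t=3-6: P2@Q0 runs 3, rem=8, quantum used, demote→Q1. Q0=[P3,P4,P5,P1] Q1=[P2] Q2=[]
t=6-9: P3@Q0 runs 3, rem=7, quantum used, demote→Q1. Q0=[P4,P5,P1] Q1=[P2,P3] Q2=[]
t=9-12: P4@Q0 runs 3, rem=2, quantum used, demote→Q1. Q0=[P5,P1] Q1=[P2,P3,P4] Q2=[]
t=12-15: P5@Q0 runs 3, rem=11, I/O yield, promote→Q0. Q0=[P1,P5] Q1=[P2,P3,P4] Q2=[]
t=15-18: P1@Q0 runs 3, rem=9, I/O yield, promote→Q0. Q0=[P5,P1] Q1=[P2,P3,P4] Q2=[]
t=18-21: P5@Q0 runs 3, rem=8, I/O yield, promote→Q0. Q0=[P1,P5] Q1=[P2,P3,P4] Q2=[]
t=21-24: P1@Q0 runs 3, rem=6, I/O yield, promote→Q0. Q0=[P5,P1] Q1=[P2,P3,P4] Q2=[]
t=24-27: P5@Q0 runs 3, rem=5, I/O yield, promote→Q0. Q0=[P1,P5] Q1=[P2,P3,P4] Q2=[]
t=27-30: P1@Q0 runs 3, rem=3, I/O yield, promote→Q0. Q0=[P5,P1] Q1=[P2,P3,P4] Q2=[]
t=30-33: P5@Q0 runs 3, rem=2, I/O yield, promote→Q0. Q0=[P1,P5] Q1=[P2,P3,P4] Q2=[]
t=33-36: P1@Q0 runs 3, rem=0, completes. Q0=[P5] Q1=[P2,P3,P4] Q2=[]
t=36-38: P5@Q0 runs 2, rem=0, completes. Q0=[] Q1=[P2,P3,P4] Q2=[]
t=38-44: P2@Q1 runs 6, rem=2, quantum used, demote→Q2. Q0=[] Q1=[P3,P4] Q2=[P2]
t=44-50: P3@Q1 runs 6, rem=1, quantum used, demote→Q2. Q0=[] Q1=[P4] Q2=[P2,P3]
t=50-52: P4@Q1 runs 2, rem=0, completes. Q0=[] Q1=[] Q2=[P2,P3]
t=52-54: P2@Q2 runs 2, rem=0, completes. Q0=[] Q1=[] Q2=[P3]
t=54-55: P3@Q2 runs 1, rem=0, completes. Q0=[] Q1=[] Q2=[]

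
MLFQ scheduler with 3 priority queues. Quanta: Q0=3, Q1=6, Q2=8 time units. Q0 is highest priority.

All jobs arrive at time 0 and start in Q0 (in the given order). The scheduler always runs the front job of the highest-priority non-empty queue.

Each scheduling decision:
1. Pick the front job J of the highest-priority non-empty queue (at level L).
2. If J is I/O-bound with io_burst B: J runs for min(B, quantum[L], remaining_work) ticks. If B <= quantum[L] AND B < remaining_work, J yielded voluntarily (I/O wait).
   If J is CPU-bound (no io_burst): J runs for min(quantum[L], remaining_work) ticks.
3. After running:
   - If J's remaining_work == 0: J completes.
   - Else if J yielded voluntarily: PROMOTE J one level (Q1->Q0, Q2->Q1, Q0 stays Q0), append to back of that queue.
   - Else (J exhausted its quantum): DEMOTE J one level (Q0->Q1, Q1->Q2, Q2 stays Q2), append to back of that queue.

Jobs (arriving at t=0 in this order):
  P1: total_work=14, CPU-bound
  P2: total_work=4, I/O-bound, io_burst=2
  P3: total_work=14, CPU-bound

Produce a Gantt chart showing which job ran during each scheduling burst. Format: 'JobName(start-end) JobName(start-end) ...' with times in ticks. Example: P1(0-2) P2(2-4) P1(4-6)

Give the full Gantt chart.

t=0-3: P1@Q0 runs 3, rem=11, quantum used, demote→Q1. Q0=[P2,P3] Q1=[P1] Q2=[]
t=3-5: P2@Q0 runs 2, rem=2, I/O yield, promote→Q0. Q0=[P3,P2] Q1=[P1] Q2=[]
t=5-8: P3@Q0 runs 3, rem=11, quantum used, demote→Q1. Q0=[P2] Q1=[P1,P3] Q2=[]
t=8-10: P2@Q0 runs 2, rem=0, completes. Q0=[] Q1=[P1,P3] Q2=[]
t=10-16: P1@Q1 runs 6, rem=5, quantum used, demote→Q2. Q0=[] Q1=[P3] Q2=[P1]
t=16-22: P3@Q1 runs 6, rem=5, quantum used, demote→Q2. Q0=[] Q1=[] Q2=[P1,P3]
t=22-27: P1@Q2 runs 5, rem=0, completes. Q0=[] Q1=[] Q2=[P3]
t=27-32: P3@Q2 runs 5, rem=0, completes. Q0=[] Q1=[] Q2=[]

Answer: P1(0-3) P2(3-5) P3(5-8) P2(8-10) P1(10-16) P3(16-22) P1(22-27) P3(27-32)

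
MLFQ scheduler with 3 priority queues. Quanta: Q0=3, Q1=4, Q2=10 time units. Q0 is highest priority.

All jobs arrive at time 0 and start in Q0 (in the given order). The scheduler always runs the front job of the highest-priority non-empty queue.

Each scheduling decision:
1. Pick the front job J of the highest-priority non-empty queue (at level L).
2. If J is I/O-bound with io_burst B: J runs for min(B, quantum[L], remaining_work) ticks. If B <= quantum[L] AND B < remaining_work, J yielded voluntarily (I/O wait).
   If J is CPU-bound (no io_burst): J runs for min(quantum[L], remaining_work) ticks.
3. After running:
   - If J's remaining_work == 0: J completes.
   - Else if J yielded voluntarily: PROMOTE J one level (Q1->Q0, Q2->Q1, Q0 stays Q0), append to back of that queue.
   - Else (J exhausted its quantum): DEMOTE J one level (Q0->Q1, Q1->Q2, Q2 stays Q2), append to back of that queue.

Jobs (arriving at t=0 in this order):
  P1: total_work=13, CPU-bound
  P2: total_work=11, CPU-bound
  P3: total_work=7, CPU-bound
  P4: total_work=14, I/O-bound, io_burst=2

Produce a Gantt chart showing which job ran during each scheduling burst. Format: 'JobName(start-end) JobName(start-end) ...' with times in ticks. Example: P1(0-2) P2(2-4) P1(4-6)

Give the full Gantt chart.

Answer: P1(0-3) P2(3-6) P3(6-9) P4(9-11) P4(11-13) P4(13-15) P4(15-17) P4(17-19) P4(19-21) P4(21-23) P1(23-27) P2(27-31) P3(31-35) P1(35-41) P2(41-45)

Derivation:
t=0-3: P1@Q0 runs 3, rem=10, quantum used, demote→Q1. Q0=[P2,P3,P4] Q1=[P1] Q2=[]
t=3-6: P2@Q0 runs 3, rem=8, quantum used, demote→Q1. Q0=[P3,P4] Q1=[P1,P2] Q2=[]
t=6-9: P3@Q0 runs 3, rem=4, quantum used, demote→Q1. Q0=[P4] Q1=[P1,P2,P3] Q2=[]
t=9-11: P4@Q0 runs 2, rem=12, I/O yield, promote→Q0. Q0=[P4] Q1=[P1,P2,P3] Q2=[]
t=11-13: P4@Q0 runs 2, rem=10, I/O yield, promote→Q0. Q0=[P4] Q1=[P1,P2,P3] Q2=[]
t=13-15: P4@Q0 runs 2, rem=8, I/O yield, promote→Q0. Q0=[P4] Q1=[P1,P2,P3] Q2=[]
t=15-17: P4@Q0 runs 2, rem=6, I/O yield, promote→Q0. Q0=[P4] Q1=[P1,P2,P3] Q2=[]
t=17-19: P4@Q0 runs 2, rem=4, I/O yield, promote→Q0. Q0=[P4] Q1=[P1,P2,P3] Q2=[]
t=19-21: P4@Q0 runs 2, rem=2, I/O yield, promote→Q0. Q0=[P4] Q1=[P1,P2,P3] Q2=[]
t=21-23: P4@Q0 runs 2, rem=0, completes. Q0=[] Q1=[P1,P2,P3] Q2=[]
t=23-27: P1@Q1 runs 4, rem=6, quantum used, demote→Q2. Q0=[] Q1=[P2,P3] Q2=[P1]
t=27-31: P2@Q1 runs 4, rem=4, quantum used, demote→Q2. Q0=[] Q1=[P3] Q2=[P1,P2]
t=31-35: P3@Q1 runs 4, rem=0, completes. Q0=[] Q1=[] Q2=[P1,P2]
t=35-41: P1@Q2 runs 6, rem=0, completes. Q0=[] Q1=[] Q2=[P2]
t=41-45: P2@Q2 runs 4, rem=0, completes. Q0=[] Q1=[] Q2=[]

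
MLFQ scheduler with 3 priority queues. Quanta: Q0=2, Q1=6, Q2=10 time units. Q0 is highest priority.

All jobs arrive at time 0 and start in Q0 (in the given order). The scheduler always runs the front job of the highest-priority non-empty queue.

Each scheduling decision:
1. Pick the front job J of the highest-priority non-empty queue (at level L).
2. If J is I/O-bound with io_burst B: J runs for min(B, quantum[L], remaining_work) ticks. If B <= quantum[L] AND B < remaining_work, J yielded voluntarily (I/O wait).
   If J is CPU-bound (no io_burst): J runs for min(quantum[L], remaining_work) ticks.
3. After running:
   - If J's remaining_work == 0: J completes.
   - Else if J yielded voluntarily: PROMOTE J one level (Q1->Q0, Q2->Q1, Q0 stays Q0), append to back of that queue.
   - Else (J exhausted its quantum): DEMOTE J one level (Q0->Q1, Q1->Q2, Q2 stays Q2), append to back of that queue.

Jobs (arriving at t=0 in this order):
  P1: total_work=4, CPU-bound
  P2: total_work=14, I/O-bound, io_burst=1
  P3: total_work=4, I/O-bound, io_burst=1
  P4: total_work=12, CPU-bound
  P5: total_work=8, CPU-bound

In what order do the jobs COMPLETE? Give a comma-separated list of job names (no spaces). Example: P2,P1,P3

Answer: P3,P2,P1,P5,P4

Derivation:
t=0-2: P1@Q0 runs 2, rem=2, quantum used, demote→Q1. Q0=[P2,P3,P4,P5] Q1=[P1] Q2=[]
t=2-3: P2@Q0 runs 1, rem=13, I/O yield, promote→Q0. Q0=[P3,P4,P5,P2] Q1=[P1] Q2=[]
t=3-4: P3@Q0 runs 1, rem=3, I/O yield, promote→Q0. Q0=[P4,P5,P2,P3] Q1=[P1] Q2=[]
t=4-6: P4@Q0 runs 2, rem=10, quantum used, demote→Q1. Q0=[P5,P2,P3] Q1=[P1,P4] Q2=[]
t=6-8: P5@Q0 runs 2, rem=6, quantum used, demote→Q1. Q0=[P2,P3] Q1=[P1,P4,P5] Q2=[]
t=8-9: P2@Q0 runs 1, rem=12, I/O yield, promote→Q0. Q0=[P3,P2] Q1=[P1,P4,P5] Q2=[]
t=9-10: P3@Q0 runs 1, rem=2, I/O yield, promote→Q0. Q0=[P2,P3] Q1=[P1,P4,P5] Q2=[]
t=10-11: P2@Q0 runs 1, rem=11, I/O yield, promote→Q0. Q0=[P3,P2] Q1=[P1,P4,P5] Q2=[]
t=11-12: P3@Q0 runs 1, rem=1, I/O yield, promote→Q0. Q0=[P2,P3] Q1=[P1,P4,P5] Q2=[]
t=12-13: P2@Q0 runs 1, rem=10, I/O yield, promote→Q0. Q0=[P3,P2] Q1=[P1,P4,P5] Q2=[]
t=13-14: P3@Q0 runs 1, rem=0, completes. Q0=[P2] Q1=[P1,P4,P5] Q2=[]
t=14-15: P2@Q0 runs 1, rem=9, I/O yield, promote→Q0. Q0=[P2] Q1=[P1,P4,P5] Q2=[]
t=15-16: P2@Q0 runs 1, rem=8, I/O yield, promote→Q0. Q0=[P2] Q1=[P1,P4,P5] Q2=[]
t=16-17: P2@Q0 runs 1, rem=7, I/O yield, promote→Q0. Q0=[P2] Q1=[P1,P4,P5] Q2=[]
t=17-18: P2@Q0 runs 1, rem=6, I/O yield, promote→Q0. Q0=[P2] Q1=[P1,P4,P5] Q2=[]
t=18-19: P2@Q0 runs 1, rem=5, I/O yield, promote→Q0. Q0=[P2] Q1=[P1,P4,P5] Q2=[]
t=19-20: P2@Q0 runs 1, rem=4, I/O yield, promote→Q0. Q0=[P2] Q1=[P1,P4,P5] Q2=[]
t=20-21: P2@Q0 runs 1, rem=3, I/O yield, promote→Q0. Q0=[P2] Q1=[P1,P4,P5] Q2=[]
t=21-22: P2@Q0 runs 1, rem=2, I/O yield, promote→Q0. Q0=[P2] Q1=[P1,P4,P5] Q2=[]
t=22-23: P2@Q0 runs 1, rem=1, I/O yield, promote→Q0. Q0=[P2] Q1=[P1,P4,P5] Q2=[]
t=23-24: P2@Q0 runs 1, rem=0, completes. Q0=[] Q1=[P1,P4,P5] Q2=[]
t=24-26: P1@Q1 runs 2, rem=0, completes. Q0=[] Q1=[P4,P5] Q2=[]
t=26-32: P4@Q1 runs 6, rem=4, quantum used, demote→Q2. Q0=[] Q1=[P5] Q2=[P4]
t=32-38: P5@Q1 runs 6, rem=0, completes. Q0=[] Q1=[] Q2=[P4]
t=38-42: P4@Q2 runs 4, rem=0, completes. Q0=[] Q1=[] Q2=[]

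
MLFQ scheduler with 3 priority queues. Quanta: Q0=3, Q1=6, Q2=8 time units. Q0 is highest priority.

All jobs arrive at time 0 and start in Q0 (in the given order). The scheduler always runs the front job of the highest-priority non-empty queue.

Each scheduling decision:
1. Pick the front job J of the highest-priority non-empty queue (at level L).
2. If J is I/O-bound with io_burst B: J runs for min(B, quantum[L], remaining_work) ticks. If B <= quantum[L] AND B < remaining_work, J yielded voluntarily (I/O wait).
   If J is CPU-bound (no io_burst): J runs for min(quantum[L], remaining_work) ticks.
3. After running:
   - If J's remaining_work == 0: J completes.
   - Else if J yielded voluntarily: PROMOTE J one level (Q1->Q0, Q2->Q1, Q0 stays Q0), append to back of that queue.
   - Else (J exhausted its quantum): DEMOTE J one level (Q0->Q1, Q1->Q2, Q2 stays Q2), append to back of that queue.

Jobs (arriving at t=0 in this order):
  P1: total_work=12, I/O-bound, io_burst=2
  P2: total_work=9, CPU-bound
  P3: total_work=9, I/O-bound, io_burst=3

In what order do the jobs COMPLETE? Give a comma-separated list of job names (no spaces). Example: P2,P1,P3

t=0-2: P1@Q0 runs 2, rem=10, I/O yield, promote→Q0. Q0=[P2,P3,P1] Q1=[] Q2=[]
t=2-5: P2@Q0 runs 3, rem=6, quantum used, demote→Q1. Q0=[P3,P1] Q1=[P2] Q2=[]
t=5-8: P3@Q0 runs 3, rem=6, I/O yield, promote→Q0. Q0=[P1,P3] Q1=[P2] Q2=[]
t=8-10: P1@Q0 runs 2, rem=8, I/O yield, promote→Q0. Q0=[P3,P1] Q1=[P2] Q2=[]
t=10-13: P3@Q0 runs 3, rem=3, I/O yield, promote→Q0. Q0=[P1,P3] Q1=[P2] Q2=[]
t=13-15: P1@Q0 runs 2, rem=6, I/O yield, promote→Q0. Q0=[P3,P1] Q1=[P2] Q2=[]
t=15-18: P3@Q0 runs 3, rem=0, completes. Q0=[P1] Q1=[P2] Q2=[]
t=18-20: P1@Q0 runs 2, rem=4, I/O yield, promote→Q0. Q0=[P1] Q1=[P2] Q2=[]
t=20-22: P1@Q0 runs 2, rem=2, I/O yield, promote→Q0. Q0=[P1] Q1=[P2] Q2=[]
t=22-24: P1@Q0 runs 2, rem=0, completes. Q0=[] Q1=[P2] Q2=[]
t=24-30: P2@Q1 runs 6, rem=0, completes. Q0=[] Q1=[] Q2=[]

Answer: P3,P1,P2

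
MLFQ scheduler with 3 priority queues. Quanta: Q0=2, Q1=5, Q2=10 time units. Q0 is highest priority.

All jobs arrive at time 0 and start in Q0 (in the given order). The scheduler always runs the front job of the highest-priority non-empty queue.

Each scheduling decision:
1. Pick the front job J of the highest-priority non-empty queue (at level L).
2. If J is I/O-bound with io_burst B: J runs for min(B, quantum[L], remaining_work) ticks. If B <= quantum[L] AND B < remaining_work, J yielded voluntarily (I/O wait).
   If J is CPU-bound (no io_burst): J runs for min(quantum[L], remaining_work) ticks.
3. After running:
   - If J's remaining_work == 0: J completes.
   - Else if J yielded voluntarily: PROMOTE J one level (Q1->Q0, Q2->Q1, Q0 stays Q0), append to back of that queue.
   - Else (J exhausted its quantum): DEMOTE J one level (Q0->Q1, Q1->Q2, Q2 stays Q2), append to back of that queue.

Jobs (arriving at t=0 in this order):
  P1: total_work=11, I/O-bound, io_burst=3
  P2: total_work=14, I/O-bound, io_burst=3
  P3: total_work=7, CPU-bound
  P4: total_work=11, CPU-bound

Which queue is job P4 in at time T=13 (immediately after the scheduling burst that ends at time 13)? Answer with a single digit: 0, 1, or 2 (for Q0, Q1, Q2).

Answer: 1

Derivation:
t=0-2: P1@Q0 runs 2, rem=9, quantum used, demote→Q1. Q0=[P2,P3,P4] Q1=[P1] Q2=[]
t=2-4: P2@Q0 runs 2, rem=12, quantum used, demote→Q1. Q0=[P3,P4] Q1=[P1,P2] Q2=[]
t=4-6: P3@Q0 runs 2, rem=5, quantum used, demote→Q1. Q0=[P4] Q1=[P1,P2,P3] Q2=[]
t=6-8: P4@Q0 runs 2, rem=9, quantum used, demote→Q1. Q0=[] Q1=[P1,P2,P3,P4] Q2=[]
t=8-11: P1@Q1 runs 3, rem=6, I/O yield, promote→Q0. Q0=[P1] Q1=[P2,P3,P4] Q2=[]
t=11-13: P1@Q0 runs 2, rem=4, quantum used, demote→Q1. Q0=[] Q1=[P2,P3,P4,P1] Q2=[]
t=13-16: P2@Q1 runs 3, rem=9, I/O yield, promote→Q0. Q0=[P2] Q1=[P3,P4,P1] Q2=[]
t=16-18: P2@Q0 runs 2, rem=7, quantum used, demote→Q1. Q0=[] Q1=[P3,P4,P1,P2] Q2=[]
t=18-23: P3@Q1 runs 5, rem=0, completes. Q0=[] Q1=[P4,P1,P2] Q2=[]
t=23-28: P4@Q1 runs 5, rem=4, quantum used, demote→Q2. Q0=[] Q1=[P1,P2] Q2=[P4]
t=28-31: P1@Q1 runs 3, rem=1, I/O yield, promote→Q0. Q0=[P1] Q1=[P2] Q2=[P4]
t=31-32: P1@Q0 runs 1, rem=0, completes. Q0=[] Q1=[P2] Q2=[P4]
t=32-35: P2@Q1 runs 3, rem=4, I/O yield, promote→Q0. Q0=[P2] Q1=[] Q2=[P4]
t=35-37: P2@Q0 runs 2, rem=2, quantum used, demote→Q1. Q0=[] Q1=[P2] Q2=[P4]
t=37-39: P2@Q1 runs 2, rem=0, completes. Q0=[] Q1=[] Q2=[P4]
t=39-43: P4@Q2 runs 4, rem=0, completes. Q0=[] Q1=[] Q2=[]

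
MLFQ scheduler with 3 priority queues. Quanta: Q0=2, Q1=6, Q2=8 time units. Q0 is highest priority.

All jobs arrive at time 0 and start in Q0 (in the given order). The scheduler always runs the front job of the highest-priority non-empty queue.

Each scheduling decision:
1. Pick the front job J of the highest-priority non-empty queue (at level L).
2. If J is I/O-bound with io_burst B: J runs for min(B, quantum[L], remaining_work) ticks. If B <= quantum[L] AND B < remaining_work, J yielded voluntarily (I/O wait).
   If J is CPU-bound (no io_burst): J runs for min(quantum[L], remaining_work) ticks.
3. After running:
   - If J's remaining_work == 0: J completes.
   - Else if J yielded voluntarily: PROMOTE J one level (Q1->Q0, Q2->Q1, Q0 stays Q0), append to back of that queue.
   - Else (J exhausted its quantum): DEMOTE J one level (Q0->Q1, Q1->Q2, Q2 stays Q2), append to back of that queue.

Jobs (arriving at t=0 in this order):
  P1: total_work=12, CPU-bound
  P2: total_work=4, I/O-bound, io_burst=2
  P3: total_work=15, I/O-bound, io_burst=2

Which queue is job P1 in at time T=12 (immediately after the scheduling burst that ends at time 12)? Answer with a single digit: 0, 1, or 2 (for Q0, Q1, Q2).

Answer: 1

Derivation:
t=0-2: P1@Q0 runs 2, rem=10, quantum used, demote→Q1. Q0=[P2,P3] Q1=[P1] Q2=[]
t=2-4: P2@Q0 runs 2, rem=2, I/O yield, promote→Q0. Q0=[P3,P2] Q1=[P1] Q2=[]
t=4-6: P3@Q0 runs 2, rem=13, I/O yield, promote→Q0. Q0=[P2,P3] Q1=[P1] Q2=[]
t=6-8: P2@Q0 runs 2, rem=0, completes. Q0=[P3] Q1=[P1] Q2=[]
t=8-10: P3@Q0 runs 2, rem=11, I/O yield, promote→Q0. Q0=[P3] Q1=[P1] Q2=[]
t=10-12: P3@Q0 runs 2, rem=9, I/O yield, promote→Q0. Q0=[P3] Q1=[P1] Q2=[]
t=12-14: P3@Q0 runs 2, rem=7, I/O yield, promote→Q0. Q0=[P3] Q1=[P1] Q2=[]
t=14-16: P3@Q0 runs 2, rem=5, I/O yield, promote→Q0. Q0=[P3] Q1=[P1] Q2=[]
t=16-18: P3@Q0 runs 2, rem=3, I/O yield, promote→Q0. Q0=[P3] Q1=[P1] Q2=[]
t=18-20: P3@Q0 runs 2, rem=1, I/O yield, promote→Q0. Q0=[P3] Q1=[P1] Q2=[]
t=20-21: P3@Q0 runs 1, rem=0, completes. Q0=[] Q1=[P1] Q2=[]
t=21-27: P1@Q1 runs 6, rem=4, quantum used, demote→Q2. Q0=[] Q1=[] Q2=[P1]
t=27-31: P1@Q2 runs 4, rem=0, completes. Q0=[] Q1=[] Q2=[]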